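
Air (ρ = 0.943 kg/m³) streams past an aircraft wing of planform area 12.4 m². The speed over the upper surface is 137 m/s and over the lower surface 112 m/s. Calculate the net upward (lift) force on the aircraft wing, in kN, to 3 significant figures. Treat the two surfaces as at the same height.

With equal heights on the two surfaces, Bernoulli gives P_lower − P_upper = ½ρ(v_upper² − v_lower²).
ΔP = ½·0.943·(137² − 112²) = 2940 Pa.
Lift = ΔP · A = 2940 × 12.4 = 36400 N.

F ≈ 36.4 kN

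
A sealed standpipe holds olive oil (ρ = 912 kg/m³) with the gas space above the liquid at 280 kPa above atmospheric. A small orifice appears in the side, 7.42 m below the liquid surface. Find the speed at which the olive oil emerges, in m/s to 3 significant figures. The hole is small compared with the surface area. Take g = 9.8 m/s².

27.6 m/s

Take point 1 at the surface (v₁ ≈ 0) and point 2 at the hole (at atmospheric pressure). Bernoulli: P₁ + ρg h = P_atm + ½ρv₂².
With P₁ − P_atm = 280000 Pa, v₂ = √(2gh + 2ΔP/ρ) = √(2·9.8·7.42 + 2·280000/912) = 27.6 m/s.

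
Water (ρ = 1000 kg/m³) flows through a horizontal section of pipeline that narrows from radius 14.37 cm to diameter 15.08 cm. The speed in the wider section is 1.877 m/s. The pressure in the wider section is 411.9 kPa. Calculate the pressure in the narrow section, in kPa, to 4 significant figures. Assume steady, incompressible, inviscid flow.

P₂ ≈ 390.4 kPa

The volume flow rate is constant, so v₂ = (A₁/A₂)v₁ = (648.7/178.6)·1.877 = 6.818 m/s.
Bernoulli (h₁ = h₂): P₁ − P₂ = ½ρ(v₂² − v₁²).
P₂ = P₁ − ½ρ(v₂² − v₁²) = 411900 − ½·1000·(6.818² − 1.877²) = 411900 − 21480 = 390400 Pa.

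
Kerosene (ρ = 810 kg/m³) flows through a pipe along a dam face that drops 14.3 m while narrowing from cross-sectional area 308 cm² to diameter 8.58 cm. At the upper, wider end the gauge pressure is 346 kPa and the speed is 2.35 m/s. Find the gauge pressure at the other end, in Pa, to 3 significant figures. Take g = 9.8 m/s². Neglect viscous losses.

Continuity gives A₁v₁ = A₂v₂, so v₂ = (308 cm²)/(57.8 cm²) × 2.35 m/s = 12.5 m/s.
Bernoulli: P₁ + ½ρv₁² + ρg h₁ = P₂ + ½ρv₂² + ρg h₂, so P₂ = P₁ + ½ρ(v₁² − v₂²) − ρg(h₂ − h₁).
P₂ = 346000 + ½·810·(2.35² − 12.5²) − 810·9.8·(−14.3) = 346000 + (-61200) − (-114000) = 398000 Pa.

P₂ ≈ 398000 Pa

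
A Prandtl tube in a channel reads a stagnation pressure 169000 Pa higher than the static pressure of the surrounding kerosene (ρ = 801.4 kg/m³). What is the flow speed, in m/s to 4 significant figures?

The dynamic pressure equals the rise in static pressure at the stagnation point: ΔP = ½ρv².
v = √(2ΔP/ρ) = √(2·169000/801.4) = 20.54 m/s.

v ≈ 20.54 m/s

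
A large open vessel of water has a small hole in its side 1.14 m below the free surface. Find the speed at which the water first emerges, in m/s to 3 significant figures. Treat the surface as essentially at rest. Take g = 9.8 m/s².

The surface is effectively still and both ends are open, so ½v² = gh and v = √(2·9.8·1.14) = 4.73 m/s.

v = 4.73 m/s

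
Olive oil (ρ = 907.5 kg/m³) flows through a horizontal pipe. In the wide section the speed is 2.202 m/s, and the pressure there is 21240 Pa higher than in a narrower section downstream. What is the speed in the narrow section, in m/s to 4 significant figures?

Along the level pipe P + ½ρv² is conserved, hence v₂² = v₁² + 2(P₁ − P₂)/ρ.
v₂ = √(2.202² + 2·21240/907.5) = √(4.849 + 46.81) = 7.187 m/s.

v₂ ≈ 7.187 m/s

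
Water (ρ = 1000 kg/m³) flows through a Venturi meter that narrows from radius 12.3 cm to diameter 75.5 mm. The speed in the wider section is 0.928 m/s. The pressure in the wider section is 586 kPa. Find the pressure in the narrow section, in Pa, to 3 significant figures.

538000 Pa

Continuity gives A₁v₁ = A₂v₂, so v₂ = (475 cm²)/(44.8 cm²) × 0.928 m/s = 9.85 m/s.
Along the horizontal streamline, P + ½ρv² is constant.
P₂ = P₁ − ½ρ(v₂² − v₁²) = 586000 − ½·1000·(9.85² − 0.928²) = 586000 − 48100 = 538000 Pa.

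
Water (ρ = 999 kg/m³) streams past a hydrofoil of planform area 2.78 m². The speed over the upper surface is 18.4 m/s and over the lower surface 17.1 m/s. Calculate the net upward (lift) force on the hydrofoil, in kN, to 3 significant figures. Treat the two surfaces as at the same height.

The faster flow above has the lower pressure; Bernoulli (same height) gives ΔP = ½ρ(v_up² − v_low²).
ΔP = ½·999·(18.4² − 17.1²) = 23100 Pa.
Lift = ΔP · A = 23100 × 2.78 = 64100 N.

64.1 kN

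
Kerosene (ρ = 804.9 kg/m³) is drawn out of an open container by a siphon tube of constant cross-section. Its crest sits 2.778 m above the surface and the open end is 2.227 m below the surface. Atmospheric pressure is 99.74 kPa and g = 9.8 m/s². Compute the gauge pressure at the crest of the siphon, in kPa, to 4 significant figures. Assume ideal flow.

-39.48 kPa

Bernoulli surface→outlet gives ½v² = g·h_out, so v = √(2·9.8·2.227) = 6.607 m/s.
The bore is uniform, so the speed at the crest is the same v. Bernoulli surface→crest: P_atm = P_top + ½ρv² + ρg·h_top.
P_top = 99740 − ½·804.9·6.607² − 804.9·9.8·2.778 = 60260 Pa. So P_gauge = P_top − P_atm = -39480 Pa.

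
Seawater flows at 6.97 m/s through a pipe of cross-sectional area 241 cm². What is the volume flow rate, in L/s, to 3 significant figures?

168 L/s

Q = A·v = 0.0241 m² × 6.97 m/s = 0.168 m³/s.
Converting: 0.168 m³/s × 1000 = 168 L/s.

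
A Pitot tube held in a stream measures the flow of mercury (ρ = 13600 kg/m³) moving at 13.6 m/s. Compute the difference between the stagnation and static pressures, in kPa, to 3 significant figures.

The dynamic pressure equals the rise in static pressure at the stagnation point: ΔP = ½ρv².
ΔP = ½·13600·13.6² = 1260000 Pa.

ΔP ≈ 1260 kPa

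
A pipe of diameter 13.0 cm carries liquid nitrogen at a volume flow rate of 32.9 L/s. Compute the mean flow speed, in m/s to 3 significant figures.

v ≈ 2.48 m/s

Q = 32.9 L/s = 0.0329 m³/s.
v = Q/A = 0.0329 / 0.0133 = 2.48 m/s.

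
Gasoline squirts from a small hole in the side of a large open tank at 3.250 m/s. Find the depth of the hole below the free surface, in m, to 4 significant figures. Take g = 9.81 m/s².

h ≈ 0.5384 m

For a small hole in a large open tank, ½v² = gh, giving h = v²/(2g).
h = 3.250²/(2·9.81) = 10.56/19.62 = 0.5384 m.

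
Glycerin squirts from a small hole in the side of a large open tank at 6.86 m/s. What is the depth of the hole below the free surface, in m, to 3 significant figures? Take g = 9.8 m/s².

Torricelli: v = √(2gh), so h = v²/(2g).
h = 6.86²/(2·9.8) = 47.1/19.60 = 2.40 m.

h ≈ 2.40 m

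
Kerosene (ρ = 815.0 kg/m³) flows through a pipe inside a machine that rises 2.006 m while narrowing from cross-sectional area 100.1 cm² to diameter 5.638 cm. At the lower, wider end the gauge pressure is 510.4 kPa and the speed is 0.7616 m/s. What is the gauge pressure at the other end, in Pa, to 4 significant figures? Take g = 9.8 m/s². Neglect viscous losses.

P₂ = 490800 Pa

Mass conservation (A₁v₁ = A₂v₂) gives v₂ = 0.7616 × 100.1/24.97 = 3.054 m/s.
Energy conservation along the streamline gives P₂ = P₁ − ½ρ(v₂² − v₁²) − ρg(h₂ − h₁).
P₂ = 510400 + ½·815.0·(0.7616² − 3.054²) − 815.0·9.8·(+2.006) = 510400 + (-3564) − (16020) = 490800 Pa.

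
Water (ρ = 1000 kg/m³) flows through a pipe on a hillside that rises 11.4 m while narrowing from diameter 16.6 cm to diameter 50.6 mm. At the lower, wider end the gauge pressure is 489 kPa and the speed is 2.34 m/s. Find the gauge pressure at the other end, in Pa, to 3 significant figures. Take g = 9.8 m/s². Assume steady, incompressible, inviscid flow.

Continuity gives A₁v₁ = A₂v₂, so v₂ = (216 cm²)/(20.1 cm²) × 2.34 m/s = 25.2 m/s.
Bernoulli: P₁ + ½ρv₁² + ρg h₁ = P₂ + ½ρv₂² + ρg h₂, so P₂ = P₁ + ½ρ(v₁² − v₂²) − ρg(h₂ − h₁).
P₂ = 489000 + ½·1000·(2.34² − 25.2²) − 1000·9.8·(+11.4) = 489000 + (-314000) − (112000) = 62900 Pa.

P₂ ≈ 62900 Pa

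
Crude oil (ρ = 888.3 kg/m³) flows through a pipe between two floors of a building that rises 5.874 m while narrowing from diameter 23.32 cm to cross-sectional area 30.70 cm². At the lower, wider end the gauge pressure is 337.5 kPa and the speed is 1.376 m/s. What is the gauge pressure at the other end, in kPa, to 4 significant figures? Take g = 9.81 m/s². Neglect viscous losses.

P₂ ≈ 124.4 kPa

Continuity gives A₁v₁ = A₂v₂, so v₂ = (427.1 cm²)/(30.70 cm²) × 1.376 m/s = 19.14 m/s.
Applying Bernoulli between the two ends and solving for P₂: P₂ = P₁ + ½ρ(v₁² − v₂²) − ρgΔh.
P₂ = 337500 + ½·888.3·(1.376² − 19.14²) − 888.3·9.81·(+5.874) = 337500 + (-161900) − (51190) = 124400 Pa.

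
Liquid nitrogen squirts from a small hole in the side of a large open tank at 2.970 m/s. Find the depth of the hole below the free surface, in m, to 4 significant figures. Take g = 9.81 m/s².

h ≈ 0.4496 m

For a small hole in a large open tank, ½v² = gh, giving h = v²/(2g).
h = 2.970²/(2·9.81) = 8.821/19.62 = 0.4496 m.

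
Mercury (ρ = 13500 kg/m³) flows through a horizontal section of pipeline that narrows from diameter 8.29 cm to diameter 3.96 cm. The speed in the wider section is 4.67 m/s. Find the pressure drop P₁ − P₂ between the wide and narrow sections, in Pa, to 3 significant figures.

ΔP ≈ 2680000 Pa

The volume flow rate is constant, so v₂ = (A₁/A₂)v₁ = (54.0/12.3)·4.67 = 20.5 m/s.
Along the horizontal streamline, P + ½ρv² is constant.
P₁ − P₂ = ½·13500·(20.5² − 4.67²) = ½·13500·397 = 2680000 Pa.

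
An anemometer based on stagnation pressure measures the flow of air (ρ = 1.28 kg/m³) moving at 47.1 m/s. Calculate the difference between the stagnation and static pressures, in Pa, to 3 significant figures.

ΔP ≈ 1420 Pa

Bernoulli between the free stream and the stagnation point: ½ρv² = P_stag − P_static.
ΔP = ½·1.28·47.1² = 1420 Pa.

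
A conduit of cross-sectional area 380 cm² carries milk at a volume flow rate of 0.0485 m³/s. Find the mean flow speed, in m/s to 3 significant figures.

Q = 0.0485 m³/s = 0.0485 m³/s.
v = Q/A = 0.0485 / 0.0380 = 1.28 m/s.

v ≈ 1.28 m/s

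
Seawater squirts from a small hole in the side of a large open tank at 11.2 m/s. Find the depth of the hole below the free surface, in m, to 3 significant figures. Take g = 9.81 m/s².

For a small hole in a large open tank, ½v² = gh, giving h = v²/(2g).
h = 11.2²/(2·9.81) = 125/19.62 = 6.39 m.

h ≈ 6.39 m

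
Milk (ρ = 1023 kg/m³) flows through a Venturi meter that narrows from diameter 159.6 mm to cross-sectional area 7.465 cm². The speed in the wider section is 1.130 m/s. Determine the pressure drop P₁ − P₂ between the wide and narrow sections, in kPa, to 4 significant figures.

The volume flow rate is constant, so v₂ = (A₁/A₂)v₁ = (200.1/7.465)·1.130 = 30.28 m/s.
The pipe is horizontal, so Bernoulli reduces to P₁ + ½ρv₁² = P₂ + ½ρv₂².
P₁ − P₂ = ½·1023·(30.28² − 1.130²) = ½·1023·915.8 = 468400 Pa.

468.4 kPa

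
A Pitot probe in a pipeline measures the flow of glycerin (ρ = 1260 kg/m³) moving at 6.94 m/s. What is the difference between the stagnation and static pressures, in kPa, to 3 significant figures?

At the stagnation point the flow is brought to rest, so Bernoulli gives P_stag − P_static = ½ρv².
ΔP = ½·1260·6.94² = 30300 Pa.

ΔP ≈ 30.3 kPa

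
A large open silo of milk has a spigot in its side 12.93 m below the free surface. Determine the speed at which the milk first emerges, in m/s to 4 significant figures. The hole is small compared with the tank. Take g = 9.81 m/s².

15.93 m/s

With the surface at rest and both surface and jet at atmospheric pressure, Bernoulli gives ρg h = ½ρv², so v = √(2gh) = √(2·9.81·12.93) = 15.93 m/s.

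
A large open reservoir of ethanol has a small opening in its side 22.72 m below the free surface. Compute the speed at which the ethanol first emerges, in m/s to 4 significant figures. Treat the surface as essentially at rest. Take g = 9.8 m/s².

The surface is effectively still and both ends are open, so ½v² = gh and v = √(2·9.8·22.72) = 21.10 m/s.

v ≈ 21.10 m/s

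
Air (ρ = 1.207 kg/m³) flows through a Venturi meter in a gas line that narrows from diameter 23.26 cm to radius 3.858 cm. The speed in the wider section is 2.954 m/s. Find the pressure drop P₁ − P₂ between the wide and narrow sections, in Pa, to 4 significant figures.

Mass conservation (A₁v₁ = A₂v₂) gives v₂ = 2.954 × 424.9/46.76 = 26.84 m/s.
Along the horizontal streamline, P + ½ρv² is constant.
P₁ − P₂ = ½·1.207·(26.84² − 2.954²) = ½·1.207·711.9 = 429.6 Pa.

ΔP ≈ 429.6 Pa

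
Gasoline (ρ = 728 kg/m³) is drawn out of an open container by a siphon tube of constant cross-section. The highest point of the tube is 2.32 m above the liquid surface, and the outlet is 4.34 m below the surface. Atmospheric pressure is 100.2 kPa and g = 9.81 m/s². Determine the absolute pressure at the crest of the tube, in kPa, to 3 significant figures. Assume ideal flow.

Bernoulli surface→outlet gives ½v² = g·h_out, so v = √(2·9.81·4.34) = 9.23 m/s.
The bore is uniform, so the speed at the crest is the same v. Bernoulli surface→crest: P_atm = P_top + ½ρv² + ρg·h_top.
P_top = 100200 − ½·728·9.23² − 728·9.81·2.32 = 52600 Pa.

P_top ≈ 52.6 kPa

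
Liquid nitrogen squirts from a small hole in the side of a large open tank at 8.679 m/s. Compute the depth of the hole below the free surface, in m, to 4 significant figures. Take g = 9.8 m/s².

h = 3.843 m

Inverting v = √(2gh) gives h = v² / 2g.
h = 8.679²/(2·9.8) = 75.33/19.60 = 3.843 m.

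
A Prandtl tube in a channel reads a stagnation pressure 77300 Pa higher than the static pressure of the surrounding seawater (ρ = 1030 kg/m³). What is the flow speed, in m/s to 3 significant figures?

Bernoulli between the free stream and the stagnation point: ½ρv² = P_stag − P_static.
v = √(2ΔP/ρ) = √(2·77300/1030) = 12.3 m/s.

v ≈ 12.3 m/s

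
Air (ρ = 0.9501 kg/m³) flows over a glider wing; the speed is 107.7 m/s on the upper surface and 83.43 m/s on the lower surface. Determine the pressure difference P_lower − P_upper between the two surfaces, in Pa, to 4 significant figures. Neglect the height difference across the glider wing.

ΔP ≈ 2204 Pa

Bernoulli (same height): P_lower − P_upper = ½ρ(v_upper² − v_lower²).
ΔP = ½·0.9501·(107.7² − 83.43²) = 2204 Pa.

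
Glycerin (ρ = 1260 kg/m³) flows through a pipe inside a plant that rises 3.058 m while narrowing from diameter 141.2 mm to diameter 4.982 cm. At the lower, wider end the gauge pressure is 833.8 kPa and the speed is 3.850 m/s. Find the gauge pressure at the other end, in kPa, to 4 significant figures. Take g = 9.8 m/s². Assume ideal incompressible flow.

The volume flow rate is constant, so v₂ = (A₁/A₂)v₁ = (156.6/19.49)·3.850 = 30.93 m/s.
Applying Bernoulli between the two ends and solving for P₂: P₂ = P₁ + ½ρ(v₁² − v₂²) − ρgΔh.
P₂ = 833800 + ½·1260·(3.850² − 30.93²) − 1260·9.8·(+3.058) = 833800 + (-593200) − (37760) = 202800 Pa.

P₂ ≈ 202.8 kPa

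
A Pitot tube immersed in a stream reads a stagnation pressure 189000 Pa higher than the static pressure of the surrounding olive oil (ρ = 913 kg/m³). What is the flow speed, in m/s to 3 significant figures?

Bernoulli between the free stream and the stagnation point: ½ρv² = P_stag − P_static.
v = √(2ΔP/ρ) = √(2·189000/913) = 20.3 m/s.

v = 20.3 m/s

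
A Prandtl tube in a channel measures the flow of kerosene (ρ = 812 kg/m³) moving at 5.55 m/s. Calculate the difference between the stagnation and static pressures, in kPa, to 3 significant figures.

At the stagnation point the flow is brought to rest, so Bernoulli gives P_stag − P_static = ½ρv².
ΔP = ½·812·5.55² = 12500 Pa.

ΔP = 12.5 kPa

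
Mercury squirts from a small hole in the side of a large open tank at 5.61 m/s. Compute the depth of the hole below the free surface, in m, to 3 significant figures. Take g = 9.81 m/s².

h = 1.60 m

Inverting v = √(2gh) gives h = v² / 2g.
h = 5.61²/(2·9.81) = 31.5/19.62 = 1.60 m.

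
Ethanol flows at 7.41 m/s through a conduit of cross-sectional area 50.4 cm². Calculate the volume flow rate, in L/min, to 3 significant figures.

Q ≈ 2240 L/min

Q = A·v = 0.00504 m² × 7.41 m/s = 0.0373 m³/s.
Converting: 0.0373 m³/s × 60000 = 2240 L/min.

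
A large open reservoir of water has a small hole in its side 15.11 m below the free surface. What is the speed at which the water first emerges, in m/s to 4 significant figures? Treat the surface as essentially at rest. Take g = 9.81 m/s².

v ≈ 17.22 m/s

The surface is effectively still and both ends are open, so ½v² = gh and v = √(2·9.81·15.11) = 17.22 m/s.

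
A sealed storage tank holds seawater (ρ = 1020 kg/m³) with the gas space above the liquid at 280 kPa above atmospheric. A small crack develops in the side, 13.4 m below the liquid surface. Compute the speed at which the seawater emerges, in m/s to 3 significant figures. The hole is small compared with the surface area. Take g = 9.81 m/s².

Take point 1 at the surface (v₁ ≈ 0) and point 2 at the hole (at atmospheric pressure). Bernoulli: P₁ + ρg h = P_atm + ½ρv₂².
With P₁ − P_atm = 280000 Pa, v₂ = √(2gh + 2ΔP/ρ) = √(2·9.81·13.4 + 2·280000/1020) = 28.5 m/s.

v ≈ 28.5 m/s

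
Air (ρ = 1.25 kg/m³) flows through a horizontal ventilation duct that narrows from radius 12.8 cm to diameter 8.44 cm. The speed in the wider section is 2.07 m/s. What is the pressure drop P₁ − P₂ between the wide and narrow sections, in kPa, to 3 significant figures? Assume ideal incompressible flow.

ΔP ≈ 0.224 kPa

The volume flow rate is constant, so v₂ = (A₁/A₂)v₁ = (515/55.9)·2.07 = 19.0 m/s.
With no height change, Bernoulli's equation is P₁ + ½ρv₁² = P₂ + ½ρv₂².
P₁ − P₂ = ½·1.25·(19.0² − 2.07²) = ½·1.25·358 = 224 Pa.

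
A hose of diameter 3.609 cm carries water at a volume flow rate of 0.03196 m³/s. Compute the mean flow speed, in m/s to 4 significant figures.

v = 31.24 m/s

Q = 0.03196 m³/s = 0.03196 m³/s.
v = Q/A = 0.03196 / 0.001023 = 31.24 m/s.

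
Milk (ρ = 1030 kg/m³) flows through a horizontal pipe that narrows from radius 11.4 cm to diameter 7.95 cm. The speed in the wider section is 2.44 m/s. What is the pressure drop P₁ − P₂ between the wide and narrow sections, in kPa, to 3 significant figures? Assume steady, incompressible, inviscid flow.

ΔP ≈ 204 kPa

Continuity gives A₁v₁ = A₂v₂, so v₂ = (408 cm²)/(49.6 cm²) × 2.44 m/s = 20.1 m/s.
Along the horizontal streamline, P + ½ρv² is constant.
P₁ − P₂ = ½·1030·(20.1² − 2.44²) = ½·1030·397 = 204000 Pa.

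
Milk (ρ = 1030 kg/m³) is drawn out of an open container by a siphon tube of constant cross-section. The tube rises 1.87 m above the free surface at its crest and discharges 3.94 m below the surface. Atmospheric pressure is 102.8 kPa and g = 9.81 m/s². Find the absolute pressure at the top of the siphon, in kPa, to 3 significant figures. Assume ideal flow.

P_top = 44.1 kPa

The outlet speed comes from Torricelli: v = √(2g·3.94) = 8.79 m/s.
With constant cross-section the crest speed equals v; applying Bernoulli from the surface up to the crest, P_top = P_atm − ½ρv² − ρg·h_top.
P_top = 102800 − ½·1030·8.79² − 1030·9.81·1.87 = 44100 Pa.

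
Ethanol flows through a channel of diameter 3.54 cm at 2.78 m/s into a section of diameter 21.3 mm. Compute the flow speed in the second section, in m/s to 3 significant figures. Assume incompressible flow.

Continuity gives A₁v₁ = A₂v₂, so v₂ = (9.84 cm²)/(3.56 cm²) × 2.78 m/s = 7.68 m/s.

7.68 m/s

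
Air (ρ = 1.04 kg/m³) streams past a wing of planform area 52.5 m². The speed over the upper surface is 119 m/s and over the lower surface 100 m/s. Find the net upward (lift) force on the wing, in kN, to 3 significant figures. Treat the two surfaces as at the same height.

F ≈ 114 kN

With equal heights on the two surfaces, Bernoulli gives P_lower − P_upper = ½ρ(v_upper² − v_lower²).
ΔP = ½·1.04·(119² − 100²) = 2160 Pa.
Lift = ΔP · A = 2160 × 52.5 = 114000 N.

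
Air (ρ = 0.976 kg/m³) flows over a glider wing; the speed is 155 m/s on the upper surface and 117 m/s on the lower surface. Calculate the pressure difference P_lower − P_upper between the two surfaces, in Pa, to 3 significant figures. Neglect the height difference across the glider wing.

5040 Pa

The pressure is lower where the speed is higher: ΔP = ½ρ(v_up² − v_low²).
ΔP = ½·0.976·(155² − 117²) = 5040 Pa.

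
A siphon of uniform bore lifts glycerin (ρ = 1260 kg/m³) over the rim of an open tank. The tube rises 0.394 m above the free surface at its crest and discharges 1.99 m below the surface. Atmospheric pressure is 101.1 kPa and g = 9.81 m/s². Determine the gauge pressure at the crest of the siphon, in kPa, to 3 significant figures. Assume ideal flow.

Bernoulli surface→outlet gives ½v² = g·h_out, so v = √(2·9.81·1.99) = 6.25 m/s.
With constant cross-section the crest speed equals v; applying Bernoulli from the surface up to the crest, P_top = P_atm − ½ρv² − ρg·h_top.
P_top = 101100 − ½·1260·6.25² − 1260·9.81·0.394 = 71600 Pa. So P_gauge = P_top − P_atm = -29500 Pa.

P_gauge ≈ -29.5 kPa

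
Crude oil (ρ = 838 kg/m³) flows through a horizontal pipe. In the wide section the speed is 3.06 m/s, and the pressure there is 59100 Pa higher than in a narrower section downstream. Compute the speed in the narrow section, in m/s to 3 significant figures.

12.3 m/s

Along the level pipe P + ½ρv² is conserved, hence v₂² = v₁² + 2(P₁ − P₂)/ρ.
v₂ = √(3.06² + 2·59100/838) = √(9.36 + 141) = 12.3 m/s.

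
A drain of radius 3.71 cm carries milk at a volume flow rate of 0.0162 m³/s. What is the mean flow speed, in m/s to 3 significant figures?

3.75 m/s

Q = 0.0162 m³/s = 0.0162 m³/s.
v = Q/A = 0.0162 / 0.00432 = 3.75 m/s.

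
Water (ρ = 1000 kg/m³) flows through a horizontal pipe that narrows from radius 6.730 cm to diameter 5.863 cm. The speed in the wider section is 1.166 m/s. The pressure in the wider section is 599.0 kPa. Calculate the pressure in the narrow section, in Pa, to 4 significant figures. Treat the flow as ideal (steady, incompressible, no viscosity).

P₂ ≈ 580800 Pa

Mass conservation (A₁v₁ = A₂v₂) gives v₂ = 1.166 × 142.3/27.00 = 6.145 m/s.
Bernoulli (h₁ = h₂): P₁ − P₂ = ½ρ(v₂² − v₁²).
P₂ = P₁ − ½ρ(v₂² − v₁²) = 599000 − ½·1000·(6.145² − 1.166²) = 599000 − 18200 = 580800 Pa.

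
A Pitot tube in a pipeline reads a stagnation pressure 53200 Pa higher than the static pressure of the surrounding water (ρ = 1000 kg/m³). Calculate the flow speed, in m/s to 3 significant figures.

At the stagnation point the flow is brought to rest, so Bernoulli gives P_stag − P_static = ½ρv².
v = √(2ΔP/ρ) = √(2·53200/1000) = 10.3 m/s.

v ≈ 10.3 m/s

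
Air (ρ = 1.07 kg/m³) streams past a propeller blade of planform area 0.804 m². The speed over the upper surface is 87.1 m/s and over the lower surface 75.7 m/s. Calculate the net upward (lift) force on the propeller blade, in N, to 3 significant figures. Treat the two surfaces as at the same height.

From P + ½ρv² = const at equal height, P_low − P_up = ½ρ(v_up² − v_low²).
ΔP = ½·1.07·(87.1² − 75.7²) = 993 Pa.
Lift = ΔP · A = 993 × 0.804 = 798 N.

798 N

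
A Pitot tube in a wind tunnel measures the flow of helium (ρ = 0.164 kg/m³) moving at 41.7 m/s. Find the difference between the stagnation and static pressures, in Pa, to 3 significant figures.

The dynamic pressure equals the rise in static pressure at the stagnation point: ΔP = ½ρv².
ΔP = ½·0.164·41.7² = 143 Pa.

ΔP = 143 Pa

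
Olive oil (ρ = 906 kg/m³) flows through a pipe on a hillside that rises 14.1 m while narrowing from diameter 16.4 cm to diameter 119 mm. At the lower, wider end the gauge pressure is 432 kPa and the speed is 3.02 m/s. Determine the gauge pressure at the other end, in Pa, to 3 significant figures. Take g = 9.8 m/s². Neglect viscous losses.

The volume flow rate is constant, so v₂ = (A₁/A₂)v₁ = (211/111)·3.02 = 5.74 m/s.
Bernoulli: P₁ + ½ρv₁² + ρg h₁ = P₂ + ½ρv₂² + ρg h₂, so P₂ = P₁ + ½ρ(v₁² − v₂²) − ρg(h₂ − h₁).
P₂ = 432000 + ½·906·(3.02² − 5.74²) − 906·9.8·(+14.1) = 432000 + (-10800) − (125000) = 296000 Pa.

P₂ ≈ 296000 Pa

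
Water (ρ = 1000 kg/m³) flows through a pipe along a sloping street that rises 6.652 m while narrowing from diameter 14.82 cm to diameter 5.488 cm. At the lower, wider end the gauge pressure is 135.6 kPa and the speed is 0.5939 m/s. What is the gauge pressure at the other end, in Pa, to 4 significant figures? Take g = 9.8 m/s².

P₂ ≈ 61210 Pa

The volume flow rate is constant, so v₂ = (A₁/A₂)v₁ = (172.5/23.65)·0.5939 = 4.331 m/s.
Applying Bernoulli between the two ends and solving for P₂: P₂ = P₁ + ½ρ(v₁² − v₂²) − ρgΔh.
P₂ = 135600 + ½·1000·(0.5939² − 4.331²) − 1000·9.8·(+6.652) = 135600 + (-9202) − (65190) = 61210 Pa.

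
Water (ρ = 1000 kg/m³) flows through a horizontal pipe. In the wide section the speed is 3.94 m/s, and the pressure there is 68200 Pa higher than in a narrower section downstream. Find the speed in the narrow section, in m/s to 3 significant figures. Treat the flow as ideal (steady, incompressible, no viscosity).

Horizontal Bernoulli: P₁ + ½ρv₁² = P₂ + ½ρv₂², so v₂² = v₁² + 2(P₁ − P₂)/ρ.
v₂ = √(3.94² + 2·68200/1000) = √(15.5 + 136) = 12.3 m/s.

v₂ ≈ 12.3 m/s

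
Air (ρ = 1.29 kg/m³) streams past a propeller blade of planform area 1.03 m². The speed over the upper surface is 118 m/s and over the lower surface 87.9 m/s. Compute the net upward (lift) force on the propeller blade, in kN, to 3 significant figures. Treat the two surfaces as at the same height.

F ≈ 4.12 kN

With equal heights on the two surfaces, Bernoulli gives P_lower − P_upper = ½ρ(v_upper² − v_lower²).
ΔP = ½·1.29·(118² − 87.9²) = 4000 Pa.
Lift = ΔP · A = 4000 × 1.03 = 4120 N.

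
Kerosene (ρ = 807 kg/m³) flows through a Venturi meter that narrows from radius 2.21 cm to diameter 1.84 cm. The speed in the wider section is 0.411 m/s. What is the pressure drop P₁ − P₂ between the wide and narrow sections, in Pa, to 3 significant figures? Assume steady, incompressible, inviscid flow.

ΔP = 2200 Pa

Continuity gives A₁v₁ = A₂v₂, so v₂ = (15.3 cm²)/(2.66 cm²) × 0.411 m/s = 2.37 m/s.
Along the horizontal streamline, P + ½ρv² is constant.
P₁ − P₂ = ½·807·(2.37² − 0.411²) = ½·807·5.46 = 2200 Pa.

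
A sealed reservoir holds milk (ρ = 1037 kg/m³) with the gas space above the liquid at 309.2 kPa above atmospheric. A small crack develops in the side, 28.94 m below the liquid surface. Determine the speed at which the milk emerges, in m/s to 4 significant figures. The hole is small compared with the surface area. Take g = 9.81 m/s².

34.12 m/s

Take point 1 at the surface (v₁ ≈ 0) and point 2 at the hole (at atmospheric pressure). Bernoulli: P₁ + ρg h = P_atm + ½ρv₂².
With P₁ − P_atm = 309200 Pa, v₂ = √(2gh + 2ΔP/ρ) = √(2·9.81·28.94 + 2·309200/1037) = 34.12 m/s.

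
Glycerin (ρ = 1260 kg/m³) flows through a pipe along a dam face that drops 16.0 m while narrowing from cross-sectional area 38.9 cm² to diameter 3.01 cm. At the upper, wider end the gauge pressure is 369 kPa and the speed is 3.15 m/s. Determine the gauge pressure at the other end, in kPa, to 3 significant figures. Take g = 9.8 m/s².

386 kPa

The volume flow rate is constant, so v₂ = (A₁/A₂)v₁ = (38.9/7.12)·3.15 = 17.2 m/s.
Energy conservation along the streamline gives P₂ = P₁ − ½ρ(v₂² − v₁²) − ρg(h₂ − h₁).
P₂ = 369000 + ½·1260·(3.15² − 17.2²) − 1260·9.8·(−16.0) = 369000 + (-181000) − (-198000) = 386000 Pa.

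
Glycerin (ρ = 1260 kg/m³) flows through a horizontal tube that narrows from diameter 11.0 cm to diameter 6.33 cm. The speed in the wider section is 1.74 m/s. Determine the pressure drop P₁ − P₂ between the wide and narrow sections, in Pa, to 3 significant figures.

ΔP ≈ 15500 Pa

Mass conservation (A₁v₁ = A₂v₂) gives v₂ = 1.74 × 95.0/31.5 = 5.25 m/s.
The pipe is horizontal, so Bernoulli reduces to P₁ + ½ρv₁² = P₂ + ½ρv₂².
P₁ − P₂ = ½·1260·(5.25² − 1.74²) = ½·1260·24.6 = 15500 Pa.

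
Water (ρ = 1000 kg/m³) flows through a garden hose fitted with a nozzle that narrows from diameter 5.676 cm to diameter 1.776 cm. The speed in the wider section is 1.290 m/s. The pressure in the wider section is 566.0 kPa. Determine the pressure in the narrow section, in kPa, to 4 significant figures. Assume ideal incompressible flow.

P₂ = 480.0 kPa

The volume flow rate is constant, so v₂ = (A₁/A₂)v₁ = (25.30/2.477)·1.290 = 13.18 m/s.
Along the horizontal streamline, P + ½ρv² is constant.
P₂ = P₁ − ½ρ(v₂² − v₁²) = 566000 − ½·1000·(13.18² − 1.290²) = 566000 − 85970 = 480000 Pa.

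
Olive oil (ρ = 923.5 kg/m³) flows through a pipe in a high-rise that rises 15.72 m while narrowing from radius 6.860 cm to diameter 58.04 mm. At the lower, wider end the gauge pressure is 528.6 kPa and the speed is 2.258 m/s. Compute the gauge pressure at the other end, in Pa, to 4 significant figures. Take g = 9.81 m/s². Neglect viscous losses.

Continuity gives A₁v₁ = A₂v₂, so v₂ = (147.8 cm²)/(26.46 cm²) × 2.258 m/s = 12.62 m/s.
Energy conservation along the streamline gives P₂ = P₁ − ½ρ(v₂² − v₁²) − ρg(h₂ − h₁).
P₂ = 528600 + ½·923.5·(2.258² − 12.62²) − 923.5·9.81·(+15.72) = 528600 + (-71160) − (142400) = 315000 Pa.

P₂ = 315000 Pa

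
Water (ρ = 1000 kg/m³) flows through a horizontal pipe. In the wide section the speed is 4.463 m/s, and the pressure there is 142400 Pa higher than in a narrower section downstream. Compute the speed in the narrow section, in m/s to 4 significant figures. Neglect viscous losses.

Horizontal Bernoulli: P₁ + ½ρv₁² = P₂ + ½ρv₂², so v₂² = v₁² + 2(P₁ − P₂)/ρ.
v₂ = √(4.463² + 2·142400/1000) = √(19.92 + 284.8) = 17.46 m/s.

v₂ ≈ 17.46 m/s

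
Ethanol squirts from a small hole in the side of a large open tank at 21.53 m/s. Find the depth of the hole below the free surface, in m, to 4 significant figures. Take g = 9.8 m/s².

h ≈ 23.65 m

For a small hole in a large open tank, ½v² = gh, giving h = v²/(2g).
h = 21.53²/(2·9.8) = 463.5/19.60 = 23.65 m.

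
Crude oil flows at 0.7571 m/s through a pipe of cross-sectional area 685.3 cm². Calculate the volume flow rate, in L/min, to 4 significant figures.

Q ≈ 3113 L/min

Q = A·v = 0.06853 m² × 0.7571 m/s = 0.05188 m³/s.
Converting: 0.05188 m³/s × 60000 = 3113 L/min.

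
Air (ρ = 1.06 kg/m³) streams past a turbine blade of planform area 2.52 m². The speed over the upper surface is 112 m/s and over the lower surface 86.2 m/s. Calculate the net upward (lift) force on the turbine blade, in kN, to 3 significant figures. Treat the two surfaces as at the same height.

From P + ½ρv² = const at equal height, P_low − P_up = ½ρ(v_up² − v_low²).
ΔP = ½·1.06·(112² − 86.2²) = 2710 Pa.
Lift = ΔP · A = 2710 × 2.52 = 6830 N.

F = 6.83 kN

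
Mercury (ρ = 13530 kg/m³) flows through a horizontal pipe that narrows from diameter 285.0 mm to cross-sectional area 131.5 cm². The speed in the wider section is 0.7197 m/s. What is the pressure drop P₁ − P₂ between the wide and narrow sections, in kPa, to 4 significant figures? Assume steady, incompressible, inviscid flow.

Continuity gives A₁v₁ = A₂v₂, so v₂ = (637.9 cm²)/(131.5 cm²) × 0.7197 m/s = 3.491 m/s.
The pipe is horizontal, so Bernoulli reduces to P₁ + ½ρv₁² = P₂ + ½ρv₂².
P₁ − P₂ = ½·13530·(3.491² − 0.7197²) = ½·13530·11.67 = 78960 Pa.

ΔP ≈ 78.96 kPa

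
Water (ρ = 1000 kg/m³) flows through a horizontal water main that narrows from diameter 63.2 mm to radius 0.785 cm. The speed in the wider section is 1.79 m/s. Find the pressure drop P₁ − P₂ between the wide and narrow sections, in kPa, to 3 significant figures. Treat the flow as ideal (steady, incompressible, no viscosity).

The volume flow rate is constant, so v₂ = (A₁/A₂)v₁ = (31.4/1.94)·1.79 = 29.0 m/s.
Bernoulli (h₁ = h₂): P₁ − P₂ = ½ρ(v₂² − v₁²).
P₁ − P₂ = ½·1000·(29.0² − 1.79²) = ½·1000·838 = 419000 Pa.

ΔP = 419 kPa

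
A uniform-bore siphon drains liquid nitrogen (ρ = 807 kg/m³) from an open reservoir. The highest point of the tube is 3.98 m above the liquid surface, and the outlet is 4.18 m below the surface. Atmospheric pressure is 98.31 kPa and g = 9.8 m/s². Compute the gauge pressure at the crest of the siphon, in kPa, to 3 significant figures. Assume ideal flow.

From the surface to the outlet (both open to atmosphere, surface at rest): v = √(2g·h_out) = √(2·9.8·4.18) = 9.05 m/s.
Continuity keeps v the same throughout the tube; from surface to crest, P_atm + 0 = P_top + ½ρv² + ρg·h_top.
P_top = 98310 − ½·807·9.05² − 807·9.8·3.98 = 33800 Pa. So P_gauge = P_top − P_atm = -64500 Pa.

P_gauge ≈ -64.5 kPa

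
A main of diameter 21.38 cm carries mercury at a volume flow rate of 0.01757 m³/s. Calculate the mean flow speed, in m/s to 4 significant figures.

0.4894 m/s

Q = 0.01757 m³/s = 0.01757 m³/s.
v = Q/A = 0.01757 / 0.03590 = 0.4894 m/s.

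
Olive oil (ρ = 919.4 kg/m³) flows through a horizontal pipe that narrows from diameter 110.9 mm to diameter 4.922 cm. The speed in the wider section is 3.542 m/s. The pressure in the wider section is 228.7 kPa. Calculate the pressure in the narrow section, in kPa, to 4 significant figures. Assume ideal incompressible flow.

Continuity gives A₁v₁ = A₂v₂, so v₂ = (96.59 cm²)/(19.03 cm²) × 3.542 m/s = 17.98 m/s.
The pipe is horizontal, so Bernoulli reduces to P₁ + ½ρv₁² = P₂ + ½ρv₂².
P₂ = P₁ − ½ρ(v₂² − v₁²) = 228700 − ½·919.4·(17.98² − 3.542²) = 228700 − 142900 = 85830 Pa.

85.83 kPa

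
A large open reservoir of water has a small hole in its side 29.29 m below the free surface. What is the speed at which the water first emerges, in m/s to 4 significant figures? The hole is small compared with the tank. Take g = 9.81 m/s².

v ≈ 23.97 m/s

With the surface at rest and both surface and jet at atmospheric pressure, Bernoulli gives ρg h = ½ρv², so v = √(2gh) = √(2·9.81·29.29) = 23.97 m/s.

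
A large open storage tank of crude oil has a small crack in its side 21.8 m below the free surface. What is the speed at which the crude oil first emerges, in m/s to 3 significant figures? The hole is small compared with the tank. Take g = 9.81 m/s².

With the surface at rest and both surface and jet at atmospheric pressure, Bernoulli gives ρg h = ½ρv², so v = √(2gh) = √(2·9.81·21.8) = 20.7 m/s.

v = 20.7 m/s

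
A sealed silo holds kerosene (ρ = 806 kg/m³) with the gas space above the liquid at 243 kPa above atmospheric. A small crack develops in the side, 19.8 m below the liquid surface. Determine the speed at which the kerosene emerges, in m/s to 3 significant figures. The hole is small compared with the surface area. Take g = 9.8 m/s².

v ≈ 31.5 m/s

Take point 1 at the surface (v₁ ≈ 0) and point 2 at the hole (at atmospheric pressure). Bernoulli: P₁ + ρg h = P_atm + ½ρv₂².
With P₁ − P_atm = 243000 Pa, v₂ = √(2gh + 2ΔP/ρ) = √(2·9.8·19.8 + 2·243000/806) = 31.5 m/s.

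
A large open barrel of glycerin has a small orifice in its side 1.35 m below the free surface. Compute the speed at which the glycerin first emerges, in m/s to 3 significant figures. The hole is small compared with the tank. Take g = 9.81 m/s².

5.15 m/s

Torricelli's result v = √(2gh) gives v = √(2·9.81·1.35) = 5.15 m/s.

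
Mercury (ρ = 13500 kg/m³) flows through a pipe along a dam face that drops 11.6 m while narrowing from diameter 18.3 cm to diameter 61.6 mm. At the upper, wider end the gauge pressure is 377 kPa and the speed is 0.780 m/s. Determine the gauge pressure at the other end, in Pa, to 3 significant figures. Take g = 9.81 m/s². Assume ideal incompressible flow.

P₂ = 1600000 Pa

By continuity, v₂ = v₁·A₁/A₂ = 0.780·(263/29.8) = 6.88 m/s.
Bernoulli: P₁ + ½ρv₁² + ρg h₁ = P₂ + ½ρv₂² + ρg h₂, so P₂ = P₁ + ½ρ(v₁² − v₂²) − ρg(h₂ − h₁).
P₂ = 377000 + ½·13500·(0.780² − 6.88²) − 13500·9.81·(−11.6) = 377000 + (-316000) − (-1540000) = 1600000 Pa.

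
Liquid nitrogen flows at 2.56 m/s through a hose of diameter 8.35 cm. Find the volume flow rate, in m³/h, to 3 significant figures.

50.5 m³/h

Q = A·v = 0.00548 m² × 2.56 m/s = 0.0140 m³/s.
Converting: 0.0140 m³/s × 3600 = 50.5 m³/h.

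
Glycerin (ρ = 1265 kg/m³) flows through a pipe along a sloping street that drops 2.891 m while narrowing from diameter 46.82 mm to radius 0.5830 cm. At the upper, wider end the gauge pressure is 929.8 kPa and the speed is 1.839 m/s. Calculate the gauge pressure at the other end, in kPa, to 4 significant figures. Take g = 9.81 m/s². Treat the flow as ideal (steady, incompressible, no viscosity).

P₂ ≈ 411.7 kPa

The volume flow rate is constant, so v₂ = (A₁/A₂)v₁ = (17.22/1.068)·1.839 = 29.65 m/s.
Energy conservation along the streamline gives P₂ = P₁ − ½ρ(v₂² − v₁²) − ρg(h₂ − h₁).
P₂ = 929800 + ½·1265·(1.839² − 29.65²) − 1265·9.81·(−2.891) = 929800 + (-554000) − (-35880) = 411700 Pa.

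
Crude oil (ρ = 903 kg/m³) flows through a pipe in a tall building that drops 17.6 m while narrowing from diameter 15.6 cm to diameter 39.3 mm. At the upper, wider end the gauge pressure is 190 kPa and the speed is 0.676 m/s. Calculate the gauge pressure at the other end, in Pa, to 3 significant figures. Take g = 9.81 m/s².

P₂ ≈ 295000 Pa

By continuity, v₂ = v₁·A₁/A₂ = 0.676·(191/12.1) = 10.7 m/s.
Bernoulli: P₁ + ½ρv₁² + ρg h₁ = P₂ + ½ρv₂² + ρg h₂, so P₂ = P₁ + ½ρ(v₁² − v₂²) − ρg(h₂ − h₁).
P₂ = 190000 + ½·903·(0.676² − 10.7²) − 903·9.81·(−17.6) = 190000 + (-51000) − (-156000) = 295000 Pa.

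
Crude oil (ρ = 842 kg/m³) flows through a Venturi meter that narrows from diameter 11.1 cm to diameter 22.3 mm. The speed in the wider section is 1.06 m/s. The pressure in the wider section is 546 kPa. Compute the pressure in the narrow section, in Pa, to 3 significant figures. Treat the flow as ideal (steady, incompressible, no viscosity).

By continuity, v₂ = v₁·A₁/A₂ = 1.06·(96.8/3.91) = 26.3 m/s.
Bernoulli (h₁ = h₂): P₁ − P₂ = ½ρ(v₂² − v₁²).
P₂ = P₁ − ½ρ(v₂² − v₁²) = 546000 − ½·842·(26.3² − 1.06²) = 546000 − 290000 = 256000 Pa.

P₂ ≈ 256000 Pa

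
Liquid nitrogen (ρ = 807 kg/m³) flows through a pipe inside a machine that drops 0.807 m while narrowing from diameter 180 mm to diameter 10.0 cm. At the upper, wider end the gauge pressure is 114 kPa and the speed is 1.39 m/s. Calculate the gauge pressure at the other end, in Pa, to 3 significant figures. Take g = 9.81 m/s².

Mass conservation (A₁v₁ = A₂v₂) gives v₂ = 1.39 × 254/78.5 = 4.50 m/s.
Energy conservation along the streamline gives P₂ = P₁ − ½ρ(v₂² − v₁²) − ρg(h₂ − h₁).
P₂ = 114000 + ½·807·(1.39² − 4.50²) − 807·9.81·(−0.807) = 114000 + (-7400) − (-6390) = 113000 Pa.

P₂ ≈ 113000 Pa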